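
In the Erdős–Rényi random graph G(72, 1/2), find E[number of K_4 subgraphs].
E[# K_4] = C(72, 4) · (1/2)^C(4, 2) = 1028790 / 2^6 = 514395/32 = 16074.84375

For each 4-subset S of vertices (there are C(72, 4) = 1028790 such S), let X_S = 1 if S induces a K_4 (all C(4, 2) = 6 edges present). Then P(X_S = 1) = (1/2)^6 = 1/64. By linearity of expectation, E[# K_4] = C(72, 4) · (1/2)^6 = 1028790 / 64 = 514395/32 = 16074.84375.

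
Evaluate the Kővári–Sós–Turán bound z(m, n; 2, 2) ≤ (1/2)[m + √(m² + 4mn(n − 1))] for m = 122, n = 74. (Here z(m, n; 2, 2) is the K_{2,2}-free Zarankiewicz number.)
z(122, 74; 2, 2) ≤ (1/2)[122 + √(122² + 4·122·74·73)] = (1/2)[122 + √2651060] = 875.1038

Kővári–Sós–Turán: let r_1, ..., r_122 be the row sums and z = Σ r_i the total number of 1s. Each pair of columns can share at most one row with both entries 1 (else a 2×2 all-ones block appears), so Σ_i C(r_i, 2) ≤ C(74, 2) = 2701. By convexity Σ_i C(r_i, 2) ≥ 122·C(z/122, 2) = z(z − 122)/(2·122), giving z² − 122z − 122·74·73 ≤ 0 and hence z ≤ (1/2)[122 + √(14884 + 4·659044)] = (1/2)[122 + √2651060] ≈ (1/2)(122 + 1628.2076) = 875.1038.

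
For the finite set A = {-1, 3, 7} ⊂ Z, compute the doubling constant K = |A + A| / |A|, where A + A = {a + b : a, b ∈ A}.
K = |A + A| / |A| = 5/3

Enumerate A + A = {a + b : a, b ∈ A}. With |A| = 3, there are |A|^2 = 9 ordered sum pairs; collecting distinct values, A + A = {-2, 2, 6, 10, 14}, so |A + A| = 5. Thus K = 5/3. Here |A + A| = 2|A| − 1 = 5, the minimum possible — so K = 5/3 is minimal, which holds iff A is an arithmetic progression.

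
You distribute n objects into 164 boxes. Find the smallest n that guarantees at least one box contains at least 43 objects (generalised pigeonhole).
n = (43 − 1)·164 + 1 = 6889

By the generalised pigeonhole principle, to guarantee some box contains ≥ r objects we need more than (r − 1) · k objects total. Threshold: n = (r − 1) · k + 1. With r = 43 and k = 164: n = 42 · 164 + 1 = 6888 + 1 = 6889. For n = 6888 = 42 · 164, we can put exactly 42 objects in every box, avoiding 43 in any single one — so 6889 is tight.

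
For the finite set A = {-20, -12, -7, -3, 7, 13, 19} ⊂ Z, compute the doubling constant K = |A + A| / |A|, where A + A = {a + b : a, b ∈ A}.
K = |A + A| / |A| = 27/7

Enumerate A + A = {a + b : a, b ∈ A}. With |A| = 7, there are |A|^2 = 49 ordered sum pairs; collecting distinct values, A + A = {-40, -32, -27, -24, -23, -19, -15, -14, -13, -10, -7, -6, -5, -1, 0, 1, 4, 6, 7, 10, 12, 14, 16, 20, 26, 32, 38}, so |A + A| = 27. Thus K = 27/7. For comparison, the minimum possible |A + A| over all 7-element sets is 2·7 − 1 = 13 (so min K = 13/7), attained only by arithmetic progressions.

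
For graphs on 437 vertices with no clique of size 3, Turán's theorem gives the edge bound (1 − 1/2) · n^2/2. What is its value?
Turán density bound = (1/2) · 437^2/2 = 190969/4 ≈ 47742.25

Turán's theorem: ex(n, K_{r+1}) is achieved by the complete r-partite Turán graph T(n, r) with parts as balanced as possible, and is at most (1 − 1/r) · n^2/2. For r = 2, n = 437: the density bound is (1/2) · 190969/2 = 190969/4 ≈ 47742.25. The integer-valued extremum is e(T(437, 2)) = 47742, which is strictly less than the density bound 190969/4 since 2 ∤ 437 (the parts of T(437, 2) cannot all be equal).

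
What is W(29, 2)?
W(29, 2) = 29 + 1 = 30

A 2-term AP is any pair of integers, so a monochromatic 2-AP exists iff some colour is used at least twice. With 29 colours, the colouring i ↦ i on {1, ..., 29} uses each colour once, avoiding any monochromatic pair, so W(29, 2) > 29. For {1, ..., 30}, pigeonhole forces two integers of the same colour, which form a monochromatic 2-AP. Hence W(29, 2) = 30.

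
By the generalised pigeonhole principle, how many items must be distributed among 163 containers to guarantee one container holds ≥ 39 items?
n = (39 − 1)·163 + 1 = 6195

By the generalised pigeonhole principle, to guarantee some box contains ≥ r objects we need more than (r − 1) · k objects total. Threshold: n = (r − 1) · k + 1. With r = 39 and k = 163: n = 38 · 163 + 1 = 6194 + 1 = 6195. For n = 6194 = 38 · 163, we can put exactly 38 objects in every box, avoiding 39 in any single one — so 6195 is tight.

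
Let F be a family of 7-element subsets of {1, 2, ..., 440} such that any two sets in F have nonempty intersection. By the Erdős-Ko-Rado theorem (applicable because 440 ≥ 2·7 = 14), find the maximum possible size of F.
max |F| = C(439, 6) = 9606231468043

Erdős-Ko-Rado (1961): when n ≥ 2k, max |F| = C(n−1, k−1). The bound is attained by the star {A : i ∈ A} for any fixed i ∈ [n]. Here C(440−1, 7−1) = C(439, 6) = 9606231468043.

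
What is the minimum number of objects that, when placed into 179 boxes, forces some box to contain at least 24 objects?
n = (24 − 1)·179 + 1 = 4118

By the generalised pigeonhole principle, to guarantee some box contains ≥ r objects we need more than (r − 1) · k objects total. Threshold: n = (r − 1) · k + 1. With r = 24 and k = 179: n = 23 · 179 + 1 = 4117 + 1 = 4118. For n = 4117 = 23 · 179, we can put exactly 23 objects in every box, avoiding 24 in any single one — so 4118 is tight.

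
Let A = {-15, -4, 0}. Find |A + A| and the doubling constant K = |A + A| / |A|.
K = |A + A| / |A| = 6/3 = 2

Enumerate A + A = {a + b : a, b ∈ A}. With |A| = 3, there are |A|^2 = 9 ordered sum pairs; collecting distinct values, A + A = {-30, -19, -15, -8, -4, 0}, so |A + A| = 6. Thus K = 6/3 = 2. For comparison, the minimum possible |A + A| over all 3-element sets is 2·3 − 1 = 5 (so min K = 5/3), attained only by arithmetic progressions.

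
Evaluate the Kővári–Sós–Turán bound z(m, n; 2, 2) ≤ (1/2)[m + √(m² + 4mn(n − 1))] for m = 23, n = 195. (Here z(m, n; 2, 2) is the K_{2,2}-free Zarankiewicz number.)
z(23, 195; 2, 2) ≤ (1/2)[23 + √(23² + 4·23·195·194)] = (1/2)[23 + √3480889] = 944.357

Kővári–Sós–Turán: let r_1, ..., r_23 be the row sums and z = Σ r_i the total number of 1s. Each pair of columns can share at most one row with both entries 1 (else a 2×2 all-ones block appears), so Σ_i C(r_i, 2) ≤ C(195, 2) = 18915. By convexity Σ_i C(r_i, 2) ≥ 23·C(z/23, 2) = z(z − 23)/(2·23), giving z² − 23z − 23·195·194 ≤ 0 and hence z ≤ (1/2)[23 + √(529 + 4·870090)] = (1/2)[23 + √3480889] ≈ (1/2)(23 + 1865.7141) = 944.357.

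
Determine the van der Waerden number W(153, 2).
W(153, 2) = 153 + 1 = 154

A 2-term AP is any pair of integers, so a monochromatic 2-AP exists iff some colour is used at least twice. With 153 colours, the colouring i ↦ i on {1, ..., 153} uses each colour once, avoiding any monochromatic pair, so W(153, 2) > 153. For {1, ..., 154}, pigeonhole forces two integers of the same colour, which form a monochromatic 2-AP. Hence W(153, 2) = 154.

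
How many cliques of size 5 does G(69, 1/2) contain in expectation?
E[# K_5] = C(69, 5) · (1/2)^C(5, 2) = 11238513 / 2^10 ≈ 10975.110352

For each 5-subset S of vertices (there are C(69, 5) = 11238513 such S), let X_S = 1 if S induces a K_5 (all C(5, 2) = 10 edges present). Then P(X_S = 1) = (1/2)^10 = 1/1024. By linearity of expectation, E[# K_5] = C(69, 5) · (1/2)^10 = 11238513 / 1024 ≈ 10975.110352.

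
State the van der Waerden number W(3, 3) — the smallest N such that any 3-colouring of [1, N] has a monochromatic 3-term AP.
W(3, 3) = 27

This is a classical value, W(3, 3) = 27, established by combining an explicit 3-colouring of {1, ..., 26} with no monochromatic 3-AP (giving the lower bound W(3, 3) > 26) and a finite case analysis / exhaustive computer search showing every 3-colouring of {1, ..., 27} has such an AP.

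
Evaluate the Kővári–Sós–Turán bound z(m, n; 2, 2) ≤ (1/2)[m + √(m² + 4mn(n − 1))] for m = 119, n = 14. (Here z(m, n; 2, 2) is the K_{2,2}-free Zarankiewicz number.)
z(119, 14; 2, 2) ≤ (1/2)[119 + √(119² + 4·119·14·13)] = (1/2)[119 + √100793] = 218.2396

Kővári–Sós–Turán: let r_1, ..., r_119 be the row sums and z = Σ r_i the total number of 1s. Each pair of columns can share at most one row with both entries 1 (else a 2×2 all-ones block appears), so Σ_i C(r_i, 2) ≤ C(14, 2) = 91. By convexity Σ_i C(r_i, 2) ≥ 119·C(z/119, 2) = z(z − 119)/(2·119), giving z² − 119z − 119·14·13 ≤ 0 and hence z ≤ (1/2)[119 + √(14161 + 4·21658)] = (1/2)[119 + √100793] ≈ (1/2)(119 + 317.4791) = 218.2396.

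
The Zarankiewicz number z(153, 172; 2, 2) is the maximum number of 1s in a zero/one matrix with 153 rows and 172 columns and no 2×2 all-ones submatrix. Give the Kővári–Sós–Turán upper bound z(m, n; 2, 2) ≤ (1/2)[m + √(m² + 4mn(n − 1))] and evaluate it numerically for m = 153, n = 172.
z(153, 172; 2, 2) ≤ (1/2)[153 + √(153² + 4·153·172·171)] = (1/2)[153 + √18023553] = 2199.2078

Kővári–Sós–Turán: let r_1, ..., r_153 be the row sums and z = Σ r_i the total number of 1s. Each pair of columns can share at most one row with both entries 1 (else a 2×2 all-ones block appears), so Σ_i C(r_i, 2) ≤ C(172, 2) = 14706. By convexity Σ_i C(r_i, 2) ≥ 153·C(z/153, 2) = z(z − 153)/(2·153), giving z² − 153z − 153·172·171 ≤ 0 and hence z ≤ (1/2)[153 + √(23409 + 4·4500036)] = (1/2)[153 + √18023553] ≈ (1/2)(153 + 4245.4155) = 2199.2078.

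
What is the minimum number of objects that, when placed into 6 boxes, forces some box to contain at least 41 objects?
n = (41 − 1)·6 + 1 = 241

By the generalised pigeonhole principle, to guarantee some box contains ≥ r objects we need more than (r − 1) · k objects total. Threshold: n = (r − 1) · k + 1. With r = 41 and k = 6: n = 40 · 6 + 1 = 240 + 1 = 241. For n = 240 = 40 · 6, we can put exactly 40 objects in every box, avoiding 41 in any single one — so 241 is tight.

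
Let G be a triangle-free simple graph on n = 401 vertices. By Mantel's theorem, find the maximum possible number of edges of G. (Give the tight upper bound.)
ex(401, K_3) = ⌊401^2/4⌋ = 40200

Mantel (1907): a triangle-free graph on n vertices has at most ⌊n^2/4⌋ edges, with equality for the complete bipartite graph K_{⌊n/2⌋, ⌈n/2⌉}. For n = 401: ⌊401^2/4⌋ = ⌊160801/4⌋ = 40200. The extremal graph is K_{200, 201}, which has 200·201 = 40200 edges.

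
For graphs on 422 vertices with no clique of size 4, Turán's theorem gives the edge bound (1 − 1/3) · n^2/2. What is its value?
Turán density bound = (2/3) · 422^2/2 = 178084/3 ≈ 59361.3333

Turán's theorem: ex(n, K_{r+1}) is achieved by the complete r-partite Turán graph T(n, r) with parts as balanced as possible, and is at most (1 − 1/r) · n^2/2. For r = 3, n = 422: the density bound is (2/3) · 178084/2 = 178084/3 ≈ 59361.3333. The integer-valued extremum is e(T(422, 3)) = 59361, which is strictly less than the density bound 178084/3 since 3 ∤ 422 (the parts of T(422, 3) cannot all be equal).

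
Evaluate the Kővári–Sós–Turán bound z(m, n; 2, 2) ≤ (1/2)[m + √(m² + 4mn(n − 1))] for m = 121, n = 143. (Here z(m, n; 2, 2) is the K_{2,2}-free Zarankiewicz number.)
z(121, 143; 2, 2) ≤ (1/2)[121 + √(121² + 4·121·143·142)] = (1/2)[121 + √9842745] = 1629.1575

Kővári–Sós–Turán: let r_1, ..., r_121 be the row sums and z = Σ r_i the total number of 1s. Each pair of columns can share at most one row with both entries 1 (else a 2×2 all-ones block appears), so Σ_i C(r_i, 2) ≤ C(143, 2) = 10153. By convexity Σ_i C(r_i, 2) ≥ 121·C(z/121, 2) = z(z − 121)/(2·121), giving z² − 121z − 121·143·142 ≤ 0 and hence z ≤ (1/2)[121 + √(14641 + 4·2457026)] = (1/2)[121 + √9842745] ≈ (1/2)(121 + 3137.3149) = 1629.1575.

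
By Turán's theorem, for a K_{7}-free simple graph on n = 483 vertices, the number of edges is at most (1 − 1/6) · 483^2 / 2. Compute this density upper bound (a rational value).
Turán density bound = (5/6) · 483^2/2 = 388815/4 ≈ 97203.75

Turán's theorem: ex(n, K_{r+1}) is achieved by the complete r-partite Turán graph T(n, r) with parts as balanced as possible, and is at most (1 − 1/r) · n^2/2. For r = 6, n = 483: the density bound is (5/6) · 233289/2 = 388815/4 ≈ 97203.75. The integer-valued extremum is e(T(483, 6)) = 97203, which is strictly less than the density bound 388815/4 since 6 ∤ 483 (the parts of T(483, 6) cannot all be equal).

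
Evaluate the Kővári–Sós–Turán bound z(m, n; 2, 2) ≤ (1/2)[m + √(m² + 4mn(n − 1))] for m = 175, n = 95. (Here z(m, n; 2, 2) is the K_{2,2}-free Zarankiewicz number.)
z(175, 95; 2, 2) ≤ (1/2)[175 + √(175² + 4·175·95·94)] = (1/2)[175 + √6281625] = 1340.6585

Kővári–Sós–Turán: let r_1, ..., r_175 be the row sums and z = Σ r_i the total number of 1s. Each pair of columns can share at most one row with both entries 1 (else a 2×2 all-ones block appears), so Σ_i C(r_i, 2) ≤ C(95, 2) = 4465. By convexity Σ_i C(r_i, 2) ≥ 175·C(z/175, 2) = z(z − 175)/(2·175), giving z² − 175z − 175·95·94 ≤ 0 and hence z ≤ (1/2)[175 + √(30625 + 4·1562750)] = (1/2)[175 + √6281625] ≈ (1/2)(175 + 2506.317) = 1340.6585.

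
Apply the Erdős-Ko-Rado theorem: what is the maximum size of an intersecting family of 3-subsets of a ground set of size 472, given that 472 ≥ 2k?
max |F| = C(471, 2) = 110685

Erdős-Ko-Rado (1961): when n ≥ 2k, max |F| = C(n−1, k−1). The bound is attained by the star {A : i ∈ A} for any fixed i ∈ [n]. Here C(472−1, 3−1) = C(471, 2) = 110685.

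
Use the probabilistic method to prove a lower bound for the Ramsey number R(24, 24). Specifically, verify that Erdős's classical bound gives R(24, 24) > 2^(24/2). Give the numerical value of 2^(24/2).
2^(24/2) = 4096; so R(24, 24) > 4096

Colour each edge of K_n uniformly at random with red/blue. The expected number of monochromatic K_24 is C(n, 24) · 2 · 2^(−C(24,2)). If C(n, 24) · 2^(1 − C(24,2)) < 1, then with positive probability no monochromatic K_24 exists, so R(24, 24) > n. The standard estimate C(n, 24) ≤ n^24/24! shows this inequality holds whenever n ≤ 2^(24/2) (since 24! · 2^(C(24,2) − 1) > 2^(24^2/2) ≥ n^24). Hence R(24, 24) > 2^(24/2) = 4096.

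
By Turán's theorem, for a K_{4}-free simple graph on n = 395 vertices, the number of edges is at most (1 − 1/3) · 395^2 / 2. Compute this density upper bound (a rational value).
Turán density bound = (2/3) · 395^2/2 = 156025/3 ≈ 52008.3333

Turán's theorem: ex(n, K_{r+1}) is achieved by the complete r-partite Turán graph T(n, r) with parts as balanced as possible, and is at most (1 − 1/r) · n^2/2. For r = 3, n = 395: the density bound is (2/3) · 156025/2 = 156025/3 ≈ 52008.3333. The integer-valued extremum is e(T(395, 3)) = 52008, which is strictly less than the density bound 156025/3 since 3 ∤ 395 (the parts of T(395, 3) cannot all be equal).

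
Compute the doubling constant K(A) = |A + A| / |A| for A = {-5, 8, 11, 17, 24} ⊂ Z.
K = |A + A| / |A| = 14/5

Enumerate A + A = {a + b : a, b ∈ A}. With |A| = 5, there are |A|^2 = 25 ordered sum pairs; collecting distinct values, A + A = {-10, 3, 6, 12, 16, 19, 22, 25, 28, 32, 34, 35, 41, 48}, so |A + A| = 14. Thus K = 14/5. For comparison, the minimum possible |A + A| over all 5-element sets is 2·5 − 1 = 9 (so min K = 9/5), attained only by arithmetic progressions.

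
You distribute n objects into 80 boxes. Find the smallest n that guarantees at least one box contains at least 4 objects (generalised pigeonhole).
n = (4 − 1)·80 + 1 = 241

By the generalised pigeonhole principle, to guarantee some box contains ≥ r objects we need more than (r − 1) · k objects total. Threshold: n = (r − 1) · k + 1. With r = 4 and k = 80: n = 3 · 80 + 1 = 240 + 1 = 241. For n = 240 = 3 · 80, we can put exactly 3 objects in every box, avoiding 4 in any single one — so 241 is tight.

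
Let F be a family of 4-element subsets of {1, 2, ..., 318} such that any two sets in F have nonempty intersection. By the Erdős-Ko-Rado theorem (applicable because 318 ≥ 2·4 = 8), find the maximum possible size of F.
max |F| = C(317, 3) = 5259030

Erdős-Ko-Rado (1961): when n ≥ 2k, max |F| = C(n−1, k−1). The bound is attained by the star {A : i ∈ A} for any fixed i ∈ [n]. Here C(318−1, 4−1) = C(317, 3) = 5259030.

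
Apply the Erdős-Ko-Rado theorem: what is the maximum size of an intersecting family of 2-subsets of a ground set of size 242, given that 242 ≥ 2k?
max |F| = C(241, 1) = 241

The Erdős-Ko-Rado theorem states: for n ≥ 2k, an intersecting family of k-subsets of an n-element set has size at most C(n − 1, k − 1), with equality for 'star' families {A ⊆ [n] : |A| = k, i ∈ A} (fix an element i). For n = 242, k = 2: C(241, 1) = 241.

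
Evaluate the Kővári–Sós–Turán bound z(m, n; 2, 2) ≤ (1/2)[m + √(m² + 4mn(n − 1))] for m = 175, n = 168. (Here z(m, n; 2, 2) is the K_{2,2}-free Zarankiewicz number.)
z(175, 168; 2, 2) ≤ (1/2)[175 + √(175² + 4·175·168·167)] = (1/2)[175 + √19669825] = 2305.0338

Kővári–Sós–Turán: let r_1, ..., r_175 be the row sums and z = Σ r_i the total number of 1s. Each pair of columns can share at most one row with both entries 1 (else a 2×2 all-ones block appears), so Σ_i C(r_i, 2) ≤ C(168, 2) = 14028. By convexity Σ_i C(r_i, 2) ≥ 175·C(z/175, 2) = z(z − 175)/(2·175), giving z² − 175z − 175·168·167 ≤ 0 and hence z ≤ (1/2)[175 + √(30625 + 4·4909800)] = (1/2)[175 + √19669825] ≈ (1/2)(175 + 4435.0676) = 2305.0338.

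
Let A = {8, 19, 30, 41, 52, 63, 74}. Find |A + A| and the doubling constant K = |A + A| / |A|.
K = |A + A| / |A| = 13/7

Enumerate A + A = {a + b : a, b ∈ A}. With |A| = 7, there are |A|^2 = 49 ordered sum pairs; collecting distinct values, A + A = {16, 27, 38, 49, 60, 71, 82, 93, 104, 115, 126, 137, 148}, so |A + A| = 13. Thus K = 13/7. Here |A + A| = 2|A| − 1 = 13, the minimum possible — so K = 13/7 is minimal, which holds iff A is an arithmetic progression.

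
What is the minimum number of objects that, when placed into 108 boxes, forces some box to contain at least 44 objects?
n = (44 − 1)·108 + 1 = 4645

By the generalised pigeonhole principle, to guarantee some box contains ≥ r objects we need more than (r − 1) · k objects total. Threshold: n = (r − 1) · k + 1. With r = 44 and k = 108: n = 43 · 108 + 1 = 4644 + 1 = 4645. For n = 4644 = 43 · 108, we can put exactly 43 objects in every box, avoiding 44 in any single one — so 4645 is tight.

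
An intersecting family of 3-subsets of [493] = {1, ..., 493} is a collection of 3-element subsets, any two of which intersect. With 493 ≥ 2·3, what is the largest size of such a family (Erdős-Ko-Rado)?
max |F| = C(492, 2) = 120786

Erdős-Ko-Rado (1961): when n ≥ 2k, max |F| = C(n−1, k−1). The bound is attained by the star {A : i ∈ A} for any fixed i ∈ [n]. Here C(493−1, 3−1) = C(492, 2) = 120786.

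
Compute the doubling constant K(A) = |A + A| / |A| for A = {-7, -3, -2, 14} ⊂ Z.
K = |A + A| / |A| = 10/4 = 5/2

Enumerate A + A = {a + b : a, b ∈ A}. With |A| = 4, there are |A|^2 = 16 ordered sum pairs; collecting distinct values, A + A = {-14, -10, -9, -6, -5, -4, 7, 11, 12, 28}, so |A + A| = 10. Thus K = 10/4 = 5/2. For comparison, the minimum possible |A + A| over all 4-element sets is 2·4 − 1 = 7 (so min K = 7/4), attained only by arithmetic progressions.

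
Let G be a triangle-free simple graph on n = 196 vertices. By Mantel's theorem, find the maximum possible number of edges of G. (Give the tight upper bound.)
ex(196, K_3) = ⌊196^2/4⌋ = 9604

Mantel (1907): a triangle-free graph on n vertices has at most ⌊n^2/4⌋ edges, with equality for the complete bipartite graph K_{⌊n/2⌋, ⌈n/2⌉}. For n = 196: ⌊196^2/4⌋ = ⌊38416/4⌋ = 9604. The extremal graph is K_{98, 98}, which has 98·98 = 9604 edges.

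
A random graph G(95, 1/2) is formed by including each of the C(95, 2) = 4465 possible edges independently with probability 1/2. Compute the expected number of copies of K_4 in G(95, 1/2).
E[# K_4] = C(95, 4) · (1/2)^C(4, 2) = 3183545 / 2^6 = 49742.890625

For each 4-subset S of vertices (there are C(95, 4) = 3183545 such S), let X_S = 1 if S induces a K_4 (all C(4, 2) = 6 edges present). Then P(X_S = 1) = (1/2)^6 = 1/64. By linearity of expectation, E[# K_4] = C(95, 4) · (1/2)^6 = 3183545 / 64 = 49742.890625.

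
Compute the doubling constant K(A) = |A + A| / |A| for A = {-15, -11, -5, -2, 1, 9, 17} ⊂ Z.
K = |A + A| / |A| = 24/7

Enumerate A + A = {a + b : a, b ∈ A}. With |A| = 7, there are |A|^2 = 49 ordered sum pairs; collecting distinct values, A + A = {-30, -26, -22, -20, -17, -16, -14, -13, -10, -7, -6, -4, -2, -1, 2, 4, 6, 7, 10, 12, 15, 18, 26, 34}, so |A + A| = 24. Thus K = 24/7. For comparison, the minimum possible |A + A| over all 7-element sets is 2·7 − 1 = 13 (so min K = 13/7), attained only by arithmetic progressions.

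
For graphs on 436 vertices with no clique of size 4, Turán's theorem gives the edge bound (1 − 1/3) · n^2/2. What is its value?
Turán density bound = (2/3) · 436^2/2 = 190096/3 ≈ 63365.3333

Turán's theorem: ex(n, K_{r+1}) is achieved by the complete r-partite Turán graph T(n, r) with parts as balanced as possible, and is at most (1 − 1/r) · n^2/2. For r = 3, n = 436: the density bound is (2/3) · 190096/2 = 190096/3 ≈ 63365.3333. The integer-valued extremum is e(T(436, 3)) = 63365, which is strictly less than the density bound 190096/3 since 3 ∤ 436 (the parts of T(436, 3) cannot all be equal).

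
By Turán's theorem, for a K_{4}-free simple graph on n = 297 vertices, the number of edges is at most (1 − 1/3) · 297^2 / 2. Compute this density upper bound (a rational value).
Turán density bound = (2/3) · 297^2/2 = 29403

Turán's theorem: ex(n, K_{r+1}) is achieved by the complete r-partite Turán graph T(n, r) with parts as balanced as possible, and is at most (1 − 1/r) · n^2/2. For r = 3, n = 297: the density bound is (2/3) · 88209/2 = 29403. Since 3 ∣ 297, the Turán graph T(297, 3) has parts of equal size 99, and its edge count e(T(297, 3)) = 29403 attains the density bound exactly.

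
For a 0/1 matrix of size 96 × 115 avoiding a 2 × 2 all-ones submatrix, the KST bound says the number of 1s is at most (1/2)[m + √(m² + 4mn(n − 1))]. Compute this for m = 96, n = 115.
z(96, 115; 2, 2) ≤ (1/2)[96 + √(96² + 4·96·115·114)] = (1/2)[96 + √5043456] = 1170.882

Kővári–Sós–Turán: let r_1, ..., r_96 be the row sums and z = Σ r_i the total number of 1s. Each pair of columns can share at most one row with both entries 1 (else a 2×2 all-ones block appears), so Σ_i C(r_i, 2) ≤ C(115, 2) = 6555. By convexity Σ_i C(r_i, 2) ≥ 96·C(z/96, 2) = z(z − 96)/(2·96), giving z² − 96z − 96·115·114 ≤ 0 and hence z ≤ (1/2)[96 + √(9216 + 4·1258560)] = (1/2)[96 + √5043456] ≈ (1/2)(96 + 2245.764) = 1170.882.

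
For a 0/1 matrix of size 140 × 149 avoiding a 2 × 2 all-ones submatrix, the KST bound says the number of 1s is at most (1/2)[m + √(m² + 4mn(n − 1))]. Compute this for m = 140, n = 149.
z(140, 149; 2, 2) ≤ (1/2)[140 + √(140² + 4·140·149·148)] = (1/2)[140 + √12368720] = 1828.4596

Kővári–Sós–Turán: let r_1, ..., r_140 be the row sums and z = Σ r_i the total number of 1s. Each pair of columns can share at most one row with both entries 1 (else a 2×2 all-ones block appears), so Σ_i C(r_i, 2) ≤ C(149, 2) = 11026. By convexity Σ_i C(r_i, 2) ≥ 140·C(z/140, 2) = z(z − 140)/(2·140), giving z² − 140z − 140·149·148 ≤ 0 and hence z ≤ (1/2)[140 + √(19600 + 4·3087280)] = (1/2)[140 + √12368720] ≈ (1/2)(140 + 3516.9191) = 1828.4596.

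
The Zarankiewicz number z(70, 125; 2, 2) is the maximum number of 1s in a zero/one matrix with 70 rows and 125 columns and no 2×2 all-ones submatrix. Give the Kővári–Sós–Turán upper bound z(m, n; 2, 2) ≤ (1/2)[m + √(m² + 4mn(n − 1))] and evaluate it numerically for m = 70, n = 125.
z(70, 125; 2, 2) ≤ (1/2)[70 + √(70² + 4·70·125·124)] = (1/2)[70 + √4344900] = 1077.2212

Kővári–Sós–Turán: let r_1, ..., r_70 be the row sums and z = Σ r_i the total number of 1s. Each pair of columns can share at most one row with both entries 1 (else a 2×2 all-ones block appears), so Σ_i C(r_i, 2) ≤ C(125, 2) = 7750. By convexity Σ_i C(r_i, 2) ≥ 70·C(z/70, 2) = z(z − 70)/(2·70), giving z² − 70z − 70·125·124 ≤ 0 and hence z ≤ (1/2)[70 + √(4900 + 4·1085000)] = (1/2)[70 + √4344900] ≈ (1/2)(70 + 2084.4424) = 1077.2212.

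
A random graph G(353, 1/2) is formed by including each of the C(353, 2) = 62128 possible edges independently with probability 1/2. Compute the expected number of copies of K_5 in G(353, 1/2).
E[# K_5] = C(353, 5) · (1/2)^C(5, 2) = 44395270920 / 2^10 = 5549408865/128 = 43354756.7578125

For each 5-subset S of vertices (there are C(353, 5) = 44395270920 such S), let X_S = 1 if S induces a K_5 (all C(5, 2) = 10 edges present). Then P(X_S = 1) = (1/2)^10 = 1/1024. By linearity of expectation, E[# K_5] = C(353, 5) · (1/2)^10 = 44395270920 / 1024 = 5549408865/128 = 43354756.7578125.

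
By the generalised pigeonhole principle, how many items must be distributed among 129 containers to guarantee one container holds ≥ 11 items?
n = (11 − 1)·129 + 1 = 1291

By the generalised pigeonhole principle, to guarantee some box contains ≥ r objects we need more than (r − 1) · k objects total. Threshold: n = (r − 1) · k + 1. With r = 11 and k = 129: n = 10 · 129 + 1 = 1290 + 1 = 1291. For n = 1290 = 10 · 129, we can put exactly 10 objects in every box, avoiding 11 in any single one — so 1291 is tight.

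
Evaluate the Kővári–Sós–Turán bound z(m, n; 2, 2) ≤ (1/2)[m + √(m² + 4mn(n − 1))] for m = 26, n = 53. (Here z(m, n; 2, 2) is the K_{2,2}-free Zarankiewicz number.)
z(26, 53; 2, 2) ≤ (1/2)[26 + √(26² + 4·26·53·52)] = (1/2)[26 + √287300] = 281.0019

Kővári–Sós–Turán: let r_1, ..., r_26 be the row sums and z = Σ r_i the total number of 1s. Each pair of columns can share at most one row with both entries 1 (else a 2×2 all-ones block appears), so Σ_i C(r_i, 2) ≤ C(53, 2) = 1378. By convexity Σ_i C(r_i, 2) ≥ 26·C(z/26, 2) = z(z − 26)/(2·26), giving z² − 26z − 26·53·52 ≤ 0 and hence z ≤ (1/2)[26 + √(676 + 4·71656)] = (1/2)[26 + √287300] ≈ (1/2)(26 + 536.0037) = 281.0019.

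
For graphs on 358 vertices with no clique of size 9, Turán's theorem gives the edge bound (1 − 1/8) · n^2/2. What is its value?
Turán density bound = (7/8) · 358^2/2 = 224287/4 ≈ 56071.75

Turán's theorem: ex(n, K_{r+1}) is achieved by the complete r-partite Turán graph T(n, r) with parts as balanced as possible, and is at most (1 − 1/r) · n^2/2. For r = 8, n = 358: the density bound is (7/8) · 128164/2 = 224287/4 ≈ 56071.75. The integer-valued extremum is e(T(358, 8)) = 56071, which is strictly less than the density bound 224287/4 since 8 ∤ 358 (the parts of T(358, 8) cannot all be equal).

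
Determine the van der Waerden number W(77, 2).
W(77, 2) = 77 + 1 = 78

A 2-term AP is any pair of integers, so a monochromatic 2-AP exists iff some colour is used at least twice. With 77 colours, the colouring i ↦ i on {1, ..., 77} uses each colour once, avoiding any monochromatic pair, so W(77, 2) > 77. For {1, ..., 78}, pigeonhole forces two integers of the same colour, which form a monochromatic 2-AP. Hence W(77, 2) = 78.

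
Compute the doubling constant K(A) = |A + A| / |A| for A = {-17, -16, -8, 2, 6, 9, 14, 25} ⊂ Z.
K = |A + A| / |A| = 34/8 = 17/4

Enumerate A + A = {a + b : a, b ∈ A}. With |A| = 8, there are |A|^2 = 64 ordered sum pairs; collecting distinct values, A + A = {-34, -33, -32, -25, -24, -16, -15, -14, -11, -10, -8, -7, -6, -3, -2, 1, 4, 6, 8, 9, 11, 12, 15, 16, 17, 18, 20, 23, 27, 28, 31, 34, 39, 50}, so |A + A| = 34. Thus K = 34/8 = 17/4. For comparison, the minimum possible |A + A| over all 8-element sets is 2·8 − 1 = 15 (so min K = 15/8), attained only by arithmetic progressions.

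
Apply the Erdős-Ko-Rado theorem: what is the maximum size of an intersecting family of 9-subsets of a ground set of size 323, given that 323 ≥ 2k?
max |F| = C(322, 8) = 2625820657641720

Erdős-Ko-Rado (1961): when n ≥ 2k, max |F| = C(n−1, k−1). The bound is attained by the star {A : i ∈ A} for any fixed i ∈ [n]. Here C(323−1, 9−1) = C(322, 8) = 2625820657641720.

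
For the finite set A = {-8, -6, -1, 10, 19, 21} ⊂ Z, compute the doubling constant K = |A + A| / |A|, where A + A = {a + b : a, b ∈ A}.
K = |A + A| / |A| = 19/6

Enumerate A + A = {a + b : a, b ∈ A}. With |A| = 6, there are |A|^2 = 36 ordered sum pairs; collecting distinct values, A + A = {-16, -14, -12, -9, -7, -2, 2, 4, 9, 11, 13, 15, 18, 20, 29, 31, 38, 40, 42}, so |A + A| = 19. Thus K = 19/6. For comparison, the minimum possible |A + A| over all 6-element sets is 2·6 − 1 = 11 (so min K = 11/6), attained only by arithmetic progressions.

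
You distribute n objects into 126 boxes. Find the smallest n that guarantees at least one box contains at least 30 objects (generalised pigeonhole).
n = (30 − 1)·126 + 1 = 3655

By the generalised pigeonhole principle, to guarantee some box contains ≥ r objects we need more than (r − 1) · k objects total. Threshold: n = (r − 1) · k + 1. With r = 30 and k = 126: n = 29 · 126 + 1 = 3654 + 1 = 3655. For n = 3654 = 29 · 126, we can put exactly 29 objects in every box, avoiding 30 in any single one — so 3655 is tight.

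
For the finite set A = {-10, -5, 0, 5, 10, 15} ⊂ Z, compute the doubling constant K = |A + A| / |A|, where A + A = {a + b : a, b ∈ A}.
K = |A + A| / |A| = 11/6

Enumerate A + A = {a + b : a, b ∈ A}. With |A| = 6, there are |A|^2 = 36 ordered sum pairs; collecting distinct values, A + A = {-20, -15, -10, -5, 0, 5, 10, 15, 20, 25, 30}, so |A + A| = 11. Thus K = 11/6. Here |A + A| = 2|A| − 1 = 11, the minimum possible — so K = 11/6 is minimal, which holds iff A is an arithmetic progression.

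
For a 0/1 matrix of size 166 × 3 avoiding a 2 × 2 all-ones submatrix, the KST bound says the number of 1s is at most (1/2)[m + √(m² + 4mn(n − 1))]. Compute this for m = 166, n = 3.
z(166, 3; 2, 2) ≤ (1/2)[166 + √(166² + 4·166·3·2)] = (1/2)[166 + √31540] = 171.7975

Kővári–Sós–Turán: let r_1, ..., r_166 be the row sums and z = Σ r_i the total number of 1s. Each pair of columns can share at most one row with both entries 1 (else a 2×2 all-ones block appears), so Σ_i C(r_i, 2) ≤ C(3, 2) = 3. By convexity Σ_i C(r_i, 2) ≥ 166·C(z/166, 2) = z(z − 166)/(2·166), giving z² − 166z − 166·3·2 ≤ 0 and hence z ≤ (1/2)[166 + √(27556 + 4·996)] = (1/2)[166 + √31540] ≈ (1/2)(166 + 177.595) = 171.7975.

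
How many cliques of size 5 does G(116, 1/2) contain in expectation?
E[# K_5] = C(116, 5) · (1/2)^C(5, 2) = 160389488 / 2^10 = 10024343/64 = 156630.359375

For each 5-subset S of vertices (there are C(116, 5) = 160389488 such S), let X_S = 1 if S induces a K_5 (all C(5, 2) = 10 edges present). Then P(X_S = 1) = (1/2)^10 = 1/1024. By linearity of expectation, E[# K_5] = C(116, 5) · (1/2)^10 = 160389488 / 1024 = 10024343/64 = 156630.359375.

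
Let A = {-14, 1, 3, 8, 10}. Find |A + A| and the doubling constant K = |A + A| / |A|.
K = |A + A| / |A| = 14/5

Enumerate A + A = {a + b : a, b ∈ A}. With |A| = 5, there are |A|^2 = 25 ordered sum pairs; collecting distinct values, A + A = {-28, -13, -11, -6, -4, 2, 4, 6, 9, 11, 13, 16, 18, 20}, so |A + A| = 14. Thus K = 14/5. For comparison, the minimum possible |A + A| over all 5-element sets is 2·5 − 1 = 9 (so min K = 9/5), attained only by arithmetic progressions.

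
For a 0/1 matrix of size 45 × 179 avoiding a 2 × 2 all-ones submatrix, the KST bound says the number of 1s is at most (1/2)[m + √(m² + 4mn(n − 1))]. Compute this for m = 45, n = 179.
z(45, 179; 2, 2) ≤ (1/2)[45 + √(45² + 4·45·179·178)] = (1/2)[45 + √5737185] = 1220.1211

Kővári–Sós–Turán: let r_1, ..., r_45 be the row sums and z = Σ r_i the total number of 1s. Each pair of columns can share at most one row with both entries 1 (else a 2×2 all-ones block appears), so Σ_i C(r_i, 2) ≤ C(179, 2) = 15931. By convexity Σ_i C(r_i, 2) ≥ 45·C(z/45, 2) = z(z − 45)/(2·45), giving z² − 45z − 45·179·178 ≤ 0 and hence z ≤ (1/2)[45 + √(2025 + 4·1433790)] = (1/2)[45 + √5737185] ≈ (1/2)(45 + 2395.2422) = 1220.1211.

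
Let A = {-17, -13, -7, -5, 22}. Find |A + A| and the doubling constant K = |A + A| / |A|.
K = |A + A| / |A| = 15/5 = 3

Enumerate A + A = {a + b : a, b ∈ A}. With |A| = 5, there are |A|^2 = 25 ordered sum pairs; collecting distinct values, A + A = {-34, -30, -26, -24, -22, -20, -18, -14, -12, -10, 5, 9, 15, 17, 44}, so |A + A| = 15. Thus K = 15/5 = 3. For comparison, the minimum possible |A + A| over all 5-element sets is 2·5 − 1 = 9 (so min K = 9/5), attained only by arithmetic progressions.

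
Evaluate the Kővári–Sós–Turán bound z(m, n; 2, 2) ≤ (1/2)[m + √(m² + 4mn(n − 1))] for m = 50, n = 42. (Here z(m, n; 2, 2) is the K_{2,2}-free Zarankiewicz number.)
z(50, 42; 2, 2) ≤ (1/2)[50 + √(50² + 4·50·42·41)] = (1/2)[50 + √346900] = 319.4911

Kővári–Sós–Turán: let r_1, ..., r_50 be the row sums and z = Σ r_i the total number of 1s. Each pair of columns can share at most one row with both entries 1 (else a 2×2 all-ones block appears), so Σ_i C(r_i, 2) ≤ C(42, 2) = 861. By convexity Σ_i C(r_i, 2) ≥ 50·C(z/50, 2) = z(z − 50)/(2·50), giving z² − 50z − 50·42·41 ≤ 0 and hence z ≤ (1/2)[50 + √(2500 + 4·86100)] = (1/2)[50 + √346900] ≈ (1/2)(50 + 588.9822) = 319.4911.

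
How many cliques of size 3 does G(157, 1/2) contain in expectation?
E[# K_3] = C(157, 3) · (1/2)^C(3, 2) = 632710 / 2^3 = 316355/4 = 79088.75

For each 3-subset S of vertices (there are C(157, 3) = 632710 such S), let X_S = 1 if S induces a K_3 (all C(3, 2) = 3 edges present). Then P(X_S = 1) = (1/2)^3 = 1/8. By linearity of expectation, E[# K_3] = C(157, 3) · (1/2)^3 = 632710 / 8 = 316355/4 = 79088.75.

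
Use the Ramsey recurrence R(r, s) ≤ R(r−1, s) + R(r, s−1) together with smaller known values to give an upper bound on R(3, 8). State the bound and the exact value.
R(3, 8) ≤ R(2, 8) + R(3, 7) = 8 + 23 = 31; exact value R(3, 8) = 28.

The Erdős–Szekeres recurrence R(r, s) ≤ R(r−1, s) + R(r, s−1) applied to (r, s) = (3, 8) gives
  R(3, 8) ≤ R(2, 8) + R(3, 7) = 8 + 23 = 31.
(Recall R(2, k) = k and R is symmetric.) The recurrence is not tight here (it gives 31, but the exact value is R(3, 8) = 28); the tight upper bound requires a sharper argument than the simple recurrence, combined with a lower-bound construction on K_{27}.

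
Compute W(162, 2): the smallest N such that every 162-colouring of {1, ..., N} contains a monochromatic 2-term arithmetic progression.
W(162, 2) = 162 + 1 = 163

A 2-term AP is any pair of integers, so a monochromatic 2-AP exists iff some colour is used at least twice. With 162 colours, the colouring i ↦ i on {1, ..., 162} uses each colour once, avoiding any monochromatic pair, so W(162, 2) > 162. For {1, ..., 163}, pigeonhole forces two integers of the same colour, which form a monochromatic 2-AP. Hence W(162, 2) = 163.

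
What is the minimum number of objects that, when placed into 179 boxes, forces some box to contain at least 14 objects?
n = (14 − 1)·179 + 1 = 2328

By the generalised pigeonhole principle, to guarantee some box contains ≥ r objects we need more than (r − 1) · k objects total. Threshold: n = (r − 1) · k + 1. With r = 14 and k = 179: n = 13 · 179 + 1 = 2327 + 1 = 2328. For n = 2327 = 13 · 179, we can put exactly 13 objects in every box, avoiding 14 in any single one — so 2328 is tight.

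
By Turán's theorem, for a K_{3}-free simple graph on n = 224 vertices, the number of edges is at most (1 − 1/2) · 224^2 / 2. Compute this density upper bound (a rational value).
Turán density bound = (1/2) · 224^2/2 = 12544

Turán's theorem: ex(n, K_{r+1}) is achieved by the complete r-partite Turán graph T(n, r) with parts as balanced as possible, and is at most (1 − 1/r) · n^2/2. For r = 2, n = 224: the density bound is (1/2) · 50176/2 = 12544. Since 2 ∣ 224, the Turán graph T(224, 2) has parts of equal size 112, and its edge count e(T(224, 2)) = 12544 attains the density bound exactly.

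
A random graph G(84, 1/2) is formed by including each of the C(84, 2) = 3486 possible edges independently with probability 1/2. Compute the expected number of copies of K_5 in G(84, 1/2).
E[# K_5] = C(84, 5) · (1/2)^C(5, 2) = 30872016 / 2^10 = 1929501/64 = 30148.453125

For each 5-subset S of vertices (there are C(84, 5) = 30872016 such S), let X_S = 1 if S induces a K_5 (all C(5, 2) = 10 edges present). Then P(X_S = 1) = (1/2)^10 = 1/1024. By linearity of expectation, E[# K_5] = C(84, 5) · (1/2)^10 = 30872016 / 1024 = 1929501/64 = 30148.453125.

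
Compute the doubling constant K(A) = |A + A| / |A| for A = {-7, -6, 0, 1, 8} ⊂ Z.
K = |A + A| / |A| = 12/5

Enumerate A + A = {a + b : a, b ∈ A}. With |A| = 5, there are |A|^2 = 25 ordered sum pairs; collecting distinct values, A + A = {-14, -13, -12, -7, -6, -5, 0, 1, 2, 8, 9, 16}, so |A + A| = 12. Thus K = 12/5. For comparison, the minimum possible |A + A| over all 5-element sets is 2·5 − 1 = 9 (so min K = 9/5), attained only by arithmetic progressions.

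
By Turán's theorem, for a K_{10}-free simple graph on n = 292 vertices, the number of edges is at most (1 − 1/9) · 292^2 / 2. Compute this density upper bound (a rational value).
Turán density bound = (8/9) · 292^2/2 = 341056/9 ≈ 37895.1111

Turán's theorem: ex(n, K_{r+1}) is achieved by the complete r-partite Turán graph T(n, r) with parts as balanced as possible, and is at most (1 − 1/r) · n^2/2. For r = 9, n = 292: the density bound is (8/9) · 85264/2 = 341056/9 ≈ 37895.1111. The integer-valued extremum is e(T(292, 9)) = 37894, which is strictly less than the density bound 341056/9 since 9 ∤ 292 (the parts of T(292, 9) cannot all be equal).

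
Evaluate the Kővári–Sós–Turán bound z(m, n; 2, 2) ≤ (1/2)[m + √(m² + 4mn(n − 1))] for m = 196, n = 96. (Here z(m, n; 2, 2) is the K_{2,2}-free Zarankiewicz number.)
z(196, 96; 2, 2) ≤ (1/2)[196 + √(196² + 4·196·96·95)] = (1/2)[196 + √7188496] = 1438.5685

Kővári–Sós–Turán: let r_1, ..., r_196 be the row sums and z = Σ r_i the total number of 1s. Each pair of columns can share at most one row with both entries 1 (else a 2×2 all-ones block appears), so Σ_i C(r_i, 2) ≤ C(96, 2) = 4560. By convexity Σ_i C(r_i, 2) ≥ 196·C(z/196, 2) = z(z − 196)/(2·196), giving z² − 196z − 196·96·95 ≤ 0 and hence z ≤ (1/2)[196 + √(38416 + 4·1787520)] = (1/2)[196 + √7188496] ≈ (1/2)(196 + 2681.1371) = 1438.5685.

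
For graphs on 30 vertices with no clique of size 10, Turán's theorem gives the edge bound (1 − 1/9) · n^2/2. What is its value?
Turán density bound = (8/9) · 30^2/2 = 400

Turán's theorem: ex(n, K_{r+1}) is achieved by the complete r-partite Turán graph T(n, r) with parts as balanced as possible, and is at most (1 − 1/r) · n^2/2. For r = 9, n = 30: the density bound is (8/9) · 900/2 = 400. The integer-valued extremum is e(T(30, 9)) = 399, which is strictly less than the density bound 400 since 9 ∤ 30 (the parts of T(30, 9) cannot all be equal).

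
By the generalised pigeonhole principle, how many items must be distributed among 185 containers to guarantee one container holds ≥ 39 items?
n = (39 − 1)·185 + 1 = 7031

By the generalised pigeonhole principle, to guarantee some box contains ≥ r objects we need more than (r − 1) · k objects total. Threshold: n = (r − 1) · k + 1. With r = 39 and k = 185: n = 38 · 185 + 1 = 7030 + 1 = 7031. For n = 7030 = 38 · 185, we can put exactly 38 objects in every box, avoiding 39 in any single one — so 7031 is tight.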